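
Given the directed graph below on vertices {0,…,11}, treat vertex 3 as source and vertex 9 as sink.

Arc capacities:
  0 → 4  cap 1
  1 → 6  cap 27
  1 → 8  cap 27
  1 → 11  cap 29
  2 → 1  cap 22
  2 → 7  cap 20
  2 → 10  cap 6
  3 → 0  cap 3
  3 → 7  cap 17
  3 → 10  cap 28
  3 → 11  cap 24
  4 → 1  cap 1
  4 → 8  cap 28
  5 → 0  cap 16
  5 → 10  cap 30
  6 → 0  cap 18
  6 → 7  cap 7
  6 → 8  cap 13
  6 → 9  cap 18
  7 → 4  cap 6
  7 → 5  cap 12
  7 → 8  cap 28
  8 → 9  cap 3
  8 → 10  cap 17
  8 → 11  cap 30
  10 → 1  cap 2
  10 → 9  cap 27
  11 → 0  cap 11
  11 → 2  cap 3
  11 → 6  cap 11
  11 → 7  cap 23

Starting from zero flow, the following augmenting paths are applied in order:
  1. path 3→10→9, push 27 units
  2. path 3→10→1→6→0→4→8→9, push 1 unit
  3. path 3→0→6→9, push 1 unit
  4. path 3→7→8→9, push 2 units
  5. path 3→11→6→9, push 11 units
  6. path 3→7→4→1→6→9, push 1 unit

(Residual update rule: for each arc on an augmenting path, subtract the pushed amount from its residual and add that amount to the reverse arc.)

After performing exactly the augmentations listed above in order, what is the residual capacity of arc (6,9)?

Residual capacity of (6,9): 5

after path 1 (3→10→9, push 27): res(6,9)=18
after path 2 (3→10→1→6→0→4→8→9, push 1): res(6,9)=18
after path 3 (3→0→6→9, push 1): res(6,9)=17
after path 4 (3→7→8→9, push 2): res(6,9)=17
after path 5 (3→11→6→9, push 11): res(6,9)=6
after path 6 (3→7→4→1→6→9, push 1): res(6,9)=5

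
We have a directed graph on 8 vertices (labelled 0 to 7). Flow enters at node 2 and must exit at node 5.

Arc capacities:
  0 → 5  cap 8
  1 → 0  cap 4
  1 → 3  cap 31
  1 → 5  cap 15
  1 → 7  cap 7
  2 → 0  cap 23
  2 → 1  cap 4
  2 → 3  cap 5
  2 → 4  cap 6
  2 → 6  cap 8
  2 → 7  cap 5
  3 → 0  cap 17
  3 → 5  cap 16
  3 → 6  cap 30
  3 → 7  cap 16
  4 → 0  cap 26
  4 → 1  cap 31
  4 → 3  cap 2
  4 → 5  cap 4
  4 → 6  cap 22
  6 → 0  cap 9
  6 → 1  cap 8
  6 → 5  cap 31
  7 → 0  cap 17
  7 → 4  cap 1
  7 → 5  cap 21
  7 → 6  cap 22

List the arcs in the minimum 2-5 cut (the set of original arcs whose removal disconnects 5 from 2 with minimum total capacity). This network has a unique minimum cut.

Min-cut arcs: {(0,5), (2,1), (2,3), (2,4), (2,6), (2,7)} (total capacity 36)

augment #1: 2→0→5 push 8
augment #2: 2→1→5 push 4
augment #3: 2→3→5 push 5
augment #4: 2→4→5 push 4
augment #5: 2→6→5 push 8
augment #6: 2→7→5 push 5
augment #7: 2→4→1→5 push 2
max flow = 36; residual-reachable set from 2 gives S-side
cut edges (S→T): {(0,5), (2,1), (2,3), (2,4), (2,6), (2,7)} total cap 36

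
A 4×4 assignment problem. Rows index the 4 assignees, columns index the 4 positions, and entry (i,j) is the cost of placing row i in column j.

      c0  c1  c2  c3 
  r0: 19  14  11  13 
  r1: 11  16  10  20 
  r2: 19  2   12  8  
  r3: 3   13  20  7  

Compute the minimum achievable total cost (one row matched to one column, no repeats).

optimal assignment: row0→col3 (cost 13), row1→col2 (cost 10), row2→col1 (cost 2), row3→col0 (cost 3)
total = 13 + 10 + 2 + 3 = 28

Minimum assignment cost: 28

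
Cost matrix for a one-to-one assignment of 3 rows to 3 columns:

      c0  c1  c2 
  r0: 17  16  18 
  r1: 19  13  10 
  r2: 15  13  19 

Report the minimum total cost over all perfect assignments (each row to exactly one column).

optimal assignment: row0→col0 (cost 17), row1→col2 (cost 10), row2→col1 (cost 13)
total = 17 + 10 + 13 = 40

Minimum assignment cost: 40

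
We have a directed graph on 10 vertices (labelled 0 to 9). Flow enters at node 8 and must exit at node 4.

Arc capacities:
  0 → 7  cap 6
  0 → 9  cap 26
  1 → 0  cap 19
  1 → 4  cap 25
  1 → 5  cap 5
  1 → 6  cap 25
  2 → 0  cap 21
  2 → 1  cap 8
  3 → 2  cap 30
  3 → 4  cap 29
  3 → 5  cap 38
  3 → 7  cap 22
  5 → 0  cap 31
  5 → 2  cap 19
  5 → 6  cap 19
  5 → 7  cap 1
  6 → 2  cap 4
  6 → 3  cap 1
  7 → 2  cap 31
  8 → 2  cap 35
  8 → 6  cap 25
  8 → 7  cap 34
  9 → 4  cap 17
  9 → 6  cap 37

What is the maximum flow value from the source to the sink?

Maximum flow value: 26

augment #1: 8→2→1→4 bottleneck 8, total now 8
augment #2: 8→6→3→4 bottleneck 1, total now 9
augment #3: 8→2→0→9→4 bottleneck 17, total now 26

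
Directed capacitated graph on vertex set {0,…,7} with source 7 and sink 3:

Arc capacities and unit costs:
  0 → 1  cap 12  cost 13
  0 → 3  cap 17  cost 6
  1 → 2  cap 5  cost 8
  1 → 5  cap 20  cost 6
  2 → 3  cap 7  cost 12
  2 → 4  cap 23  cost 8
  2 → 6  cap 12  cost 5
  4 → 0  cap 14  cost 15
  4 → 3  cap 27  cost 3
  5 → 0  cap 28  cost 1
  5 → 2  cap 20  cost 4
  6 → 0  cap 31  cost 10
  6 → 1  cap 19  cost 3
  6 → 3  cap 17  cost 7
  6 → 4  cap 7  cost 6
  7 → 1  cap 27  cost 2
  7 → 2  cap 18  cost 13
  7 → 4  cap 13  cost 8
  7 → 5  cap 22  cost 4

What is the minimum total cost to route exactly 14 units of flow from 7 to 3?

shortest-cost path #1: 7→4→3 push 13 @ unit cost 11 (adds 143)
shortest-cost path #2: 7→5→0→3 push 1 @ unit cost 11 (adds 11)
total cost = 154

Minimum cost for 14 units: 154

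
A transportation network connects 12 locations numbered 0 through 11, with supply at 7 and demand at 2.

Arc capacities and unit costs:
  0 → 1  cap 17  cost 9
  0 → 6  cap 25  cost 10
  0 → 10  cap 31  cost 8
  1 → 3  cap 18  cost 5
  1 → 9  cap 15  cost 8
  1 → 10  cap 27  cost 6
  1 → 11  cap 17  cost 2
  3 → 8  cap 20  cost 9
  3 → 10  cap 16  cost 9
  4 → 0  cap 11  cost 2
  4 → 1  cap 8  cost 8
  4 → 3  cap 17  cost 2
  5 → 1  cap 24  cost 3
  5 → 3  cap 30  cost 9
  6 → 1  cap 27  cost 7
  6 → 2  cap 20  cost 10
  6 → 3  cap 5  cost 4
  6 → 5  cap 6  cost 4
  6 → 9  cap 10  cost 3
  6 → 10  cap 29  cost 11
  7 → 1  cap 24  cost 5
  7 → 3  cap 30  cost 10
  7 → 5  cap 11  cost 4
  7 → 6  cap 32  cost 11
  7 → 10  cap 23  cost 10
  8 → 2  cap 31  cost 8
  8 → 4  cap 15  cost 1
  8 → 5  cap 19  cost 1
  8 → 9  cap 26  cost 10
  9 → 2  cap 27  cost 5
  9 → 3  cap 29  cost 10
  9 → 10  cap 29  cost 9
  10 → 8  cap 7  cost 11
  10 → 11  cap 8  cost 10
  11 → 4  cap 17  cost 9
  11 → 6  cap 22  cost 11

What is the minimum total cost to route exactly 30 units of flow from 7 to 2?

shortest-cost path #1: 7→1→9→2 push 15 @ unit cost 18 (adds 270)
shortest-cost path #2: 7→6→9→2 push 10 @ unit cost 19 (adds 190)
shortest-cost path #3: 7→6→2 push 5 @ unit cost 21 (adds 105)
total cost = 565

Minimum cost for 30 units: 565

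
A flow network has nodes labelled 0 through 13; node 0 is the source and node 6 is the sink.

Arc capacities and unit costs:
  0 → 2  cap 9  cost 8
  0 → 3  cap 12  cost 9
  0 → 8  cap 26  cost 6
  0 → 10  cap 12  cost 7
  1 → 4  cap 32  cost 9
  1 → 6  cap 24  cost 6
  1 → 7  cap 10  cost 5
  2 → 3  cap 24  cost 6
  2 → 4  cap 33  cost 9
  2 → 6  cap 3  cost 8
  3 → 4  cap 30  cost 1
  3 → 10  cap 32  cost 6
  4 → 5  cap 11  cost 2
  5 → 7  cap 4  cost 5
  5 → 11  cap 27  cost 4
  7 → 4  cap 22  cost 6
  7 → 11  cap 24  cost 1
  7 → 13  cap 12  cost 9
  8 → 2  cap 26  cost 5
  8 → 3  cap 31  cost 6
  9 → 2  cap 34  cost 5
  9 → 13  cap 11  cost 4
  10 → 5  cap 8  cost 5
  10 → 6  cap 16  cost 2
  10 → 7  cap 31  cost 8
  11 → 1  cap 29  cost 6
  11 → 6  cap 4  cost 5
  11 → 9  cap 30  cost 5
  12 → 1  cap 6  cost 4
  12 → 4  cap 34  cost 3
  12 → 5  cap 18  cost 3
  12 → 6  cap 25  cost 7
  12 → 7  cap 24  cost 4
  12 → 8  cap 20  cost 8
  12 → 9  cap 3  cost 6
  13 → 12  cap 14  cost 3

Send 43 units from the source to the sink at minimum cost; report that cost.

Minimum cost for 43 units: 1020

shortest-cost path #1: 0→10→6 push 12 @ unit cost 9 (adds 108)
shortest-cost path #2: 0→2→6 push 3 @ unit cost 16 (adds 48)
shortest-cost path #3: 0→3→10→6 push 4 @ unit cost 17 (adds 68)
shortest-cost path #4: 0→3→4→5→11→6 push 4 @ unit cost 21 (adds 84)
shortest-cost path #5: 0→3→4→5→11→1→6 push 4 @ unit cost 28 (adds 112)
shortest-cost path #6: 0→8→3→4→5→11→1→6 push 3 @ unit cost 31 (adds 93)
shortest-cost path #7: 0→8→3→10→5→11→1→6 push 8 @ unit cost 39 (adds 312)
shortest-cost path #8: 0→8→3→10→7→11→1→6 push 5 @ unit cost 39 (adds 195)
total cost = 1020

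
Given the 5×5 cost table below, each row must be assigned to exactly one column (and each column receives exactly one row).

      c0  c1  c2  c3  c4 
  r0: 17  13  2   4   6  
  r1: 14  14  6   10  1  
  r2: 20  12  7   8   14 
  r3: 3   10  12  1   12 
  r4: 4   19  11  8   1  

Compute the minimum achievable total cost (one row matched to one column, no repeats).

Minimum assignment cost: 20

optimal assignment: row0→col2 (cost 2), row1→col4 (cost 1), row2→col1 (cost 12), row3→col3 (cost 1), row4→col0 (cost 4)
total = 2 + 1 + 12 + 1 + 4 = 20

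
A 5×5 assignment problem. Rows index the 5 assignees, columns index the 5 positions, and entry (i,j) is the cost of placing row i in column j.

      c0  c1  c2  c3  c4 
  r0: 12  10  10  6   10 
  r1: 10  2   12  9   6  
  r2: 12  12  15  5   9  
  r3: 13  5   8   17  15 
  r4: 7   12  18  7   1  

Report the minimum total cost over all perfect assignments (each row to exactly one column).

Minimum assignment cost: 28

optimal assignment: row0→col0 (cost 12), row1→col1 (cost 2), row2→col3 (cost 5), row3→col2 (cost 8), row4→col4 (cost 1)
total = 12 + 2 + 5 + 8 + 1 = 28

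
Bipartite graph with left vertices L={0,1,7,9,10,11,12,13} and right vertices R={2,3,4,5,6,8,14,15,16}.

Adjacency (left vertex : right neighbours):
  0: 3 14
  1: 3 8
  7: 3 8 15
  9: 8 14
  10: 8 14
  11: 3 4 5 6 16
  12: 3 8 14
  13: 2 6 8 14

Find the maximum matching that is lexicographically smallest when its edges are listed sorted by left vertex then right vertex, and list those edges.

|M| = 6 (so the lex-smallest maximum matching has 6 edges)
process left vertices in ascending order; for each, take the smallest-labelled available neighbour that still permits 6 edges overall, or leave it unmatched if none does
lex-smallest matching: {0-3, 1-8, 7-15, 9-14, 11-4, 13-2}

Lex-smallest maximum matching: {(0,3), (1,8), (7,15), (9,14), (11,4), (13,2)}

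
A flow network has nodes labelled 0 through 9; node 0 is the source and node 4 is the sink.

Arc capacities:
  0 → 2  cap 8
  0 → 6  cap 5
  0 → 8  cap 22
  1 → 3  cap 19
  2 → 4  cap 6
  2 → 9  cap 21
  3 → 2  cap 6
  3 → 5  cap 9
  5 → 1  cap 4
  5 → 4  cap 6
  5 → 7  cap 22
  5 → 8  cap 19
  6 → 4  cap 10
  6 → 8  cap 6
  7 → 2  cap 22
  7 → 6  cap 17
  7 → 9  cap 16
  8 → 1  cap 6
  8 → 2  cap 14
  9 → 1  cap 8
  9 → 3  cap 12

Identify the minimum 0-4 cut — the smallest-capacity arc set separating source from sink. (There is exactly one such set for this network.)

Min-cut arcs: {(0,6), (2,4), (3,5)} (total capacity 20)

augment #1: 0→2→4 push 6
augment #2: 0→6→4 push 5
augment #3: 0→2→9→3→5→4 push 2
augment #4: 0→8→1→3→5→4 push 4
augment #5: 0→8→1→3→5→7→6→4 push 2
augment #6: 0→8→2→9→3→5→7→6→4 push 1
max flow = 20; residual-reachable set from 0 gives S-side
cut edges (S→T): {(0,6), (2,4), (3,5)} total cap 20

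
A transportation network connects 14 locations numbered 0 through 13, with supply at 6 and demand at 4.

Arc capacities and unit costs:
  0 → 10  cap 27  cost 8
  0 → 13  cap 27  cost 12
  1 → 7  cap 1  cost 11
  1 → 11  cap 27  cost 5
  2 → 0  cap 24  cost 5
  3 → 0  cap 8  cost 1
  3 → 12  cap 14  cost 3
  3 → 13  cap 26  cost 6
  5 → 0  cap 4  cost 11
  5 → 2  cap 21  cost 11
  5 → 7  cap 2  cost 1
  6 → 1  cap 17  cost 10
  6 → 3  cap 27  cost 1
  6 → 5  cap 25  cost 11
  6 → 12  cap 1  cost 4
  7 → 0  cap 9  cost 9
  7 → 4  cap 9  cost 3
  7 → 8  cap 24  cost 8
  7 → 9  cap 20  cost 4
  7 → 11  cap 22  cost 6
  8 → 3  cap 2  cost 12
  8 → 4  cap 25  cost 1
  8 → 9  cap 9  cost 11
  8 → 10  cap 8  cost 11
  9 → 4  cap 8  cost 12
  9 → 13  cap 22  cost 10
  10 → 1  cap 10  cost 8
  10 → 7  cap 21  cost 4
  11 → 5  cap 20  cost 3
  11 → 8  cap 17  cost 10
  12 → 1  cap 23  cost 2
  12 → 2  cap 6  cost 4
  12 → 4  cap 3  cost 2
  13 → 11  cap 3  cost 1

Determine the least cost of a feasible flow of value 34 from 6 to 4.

Minimum cost for 34 units: 707

shortest-cost path #1: 6→12→4 push 1 @ unit cost 6 (adds 6)
shortest-cost path #2: 6→3→12→4 push 2 @ unit cost 6 (adds 12)
shortest-cost path #3: 6→5→7→4 push 2 @ unit cost 15 (adds 30)
shortest-cost path #4: 6→3→0→10→7→4 push 7 @ unit cost 17 (adds 119)
shortest-cost path #5: 6→3→13→11→8→4 push 3 @ unit cost 19 (adds 57)
shortest-cost path #6: 6→3→12→1→11→8→4 push 12 @ unit cost 22 (adds 264)
shortest-cost path #7: 6→3→0→10→7→8→4 push 1 @ unit cost 23 (adds 23)
shortest-cost path #8: 6→1→11→8→4 push 2 @ unit cost 26 (adds 52)
shortest-cost path #9: 6→1→7→8→4 push 1 @ unit cost 30 (adds 30)
shortest-cost path #10: 6→1→12→2→0→10→7→8→4 push 3 @ unit cost 38 (adds 114)
total cost = 707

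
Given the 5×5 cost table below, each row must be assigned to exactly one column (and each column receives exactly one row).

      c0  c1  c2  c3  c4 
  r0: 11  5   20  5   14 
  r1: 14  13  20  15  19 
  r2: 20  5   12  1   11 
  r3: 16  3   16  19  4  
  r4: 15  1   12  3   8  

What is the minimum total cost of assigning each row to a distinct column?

Minimum assignment cost: 36

one of 2 optimal assignments: row0→col1 (cost 5), row1→col0 (cost 14), row2→col3 (cost 1), row3→col4 (cost 4), row4→col2 (cost 12)
total = 5 + 14 + 1 + 4 + 12 = 36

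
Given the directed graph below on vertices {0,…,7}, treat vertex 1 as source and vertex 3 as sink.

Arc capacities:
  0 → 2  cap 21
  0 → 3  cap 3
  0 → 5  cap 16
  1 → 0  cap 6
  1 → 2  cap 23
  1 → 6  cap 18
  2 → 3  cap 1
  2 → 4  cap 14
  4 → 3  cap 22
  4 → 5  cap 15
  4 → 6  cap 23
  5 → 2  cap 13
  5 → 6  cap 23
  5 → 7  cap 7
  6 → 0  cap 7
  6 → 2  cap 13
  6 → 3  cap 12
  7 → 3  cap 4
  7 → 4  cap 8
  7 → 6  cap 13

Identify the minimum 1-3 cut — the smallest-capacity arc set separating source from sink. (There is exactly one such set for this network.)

augment #1: 1→0→3 push 3
augment #2: 1→2→3 push 1
augment #3: 1→6→3 push 12
augment #4: 1→2→4→3 push 14
augment #5: 1→0→5→7→3 push 3
augment #6: 1→6→0→5→7→3 push 1
augment #7: 1→6→0→5→7→4→3 push 3
max flow = 37; residual-reachable set from 1 gives S-side
cut edges (S→T): {(0,3), (2,3), (2,4), (5,7), (6,3)} total cap 37

Min-cut arcs: {(0,3), (2,3), (2,4), (5,7), (6,3)} (total capacity 37)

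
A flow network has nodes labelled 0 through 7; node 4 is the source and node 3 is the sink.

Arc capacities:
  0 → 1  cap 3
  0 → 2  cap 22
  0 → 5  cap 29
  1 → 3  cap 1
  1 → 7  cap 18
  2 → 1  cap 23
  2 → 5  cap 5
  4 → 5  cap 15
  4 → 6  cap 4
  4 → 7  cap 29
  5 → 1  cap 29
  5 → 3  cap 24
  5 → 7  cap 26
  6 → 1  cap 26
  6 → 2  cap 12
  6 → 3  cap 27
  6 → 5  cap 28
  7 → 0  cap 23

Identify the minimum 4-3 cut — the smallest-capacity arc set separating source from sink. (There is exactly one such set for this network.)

Min-cut arcs: {(1,3), (4,6), (5,3)} (total capacity 29)

augment #1: 4→5→3 push 15
augment #2: 4→6→3 push 4
augment #3: 4→7→0→1→3 push 1
augment #4: 4→7→0→5→3 push 9
max flow = 29; residual-reachable set from 4 gives S-side
cut edges (S→T): {(1,3), (4,6), (5,3)} total cap 29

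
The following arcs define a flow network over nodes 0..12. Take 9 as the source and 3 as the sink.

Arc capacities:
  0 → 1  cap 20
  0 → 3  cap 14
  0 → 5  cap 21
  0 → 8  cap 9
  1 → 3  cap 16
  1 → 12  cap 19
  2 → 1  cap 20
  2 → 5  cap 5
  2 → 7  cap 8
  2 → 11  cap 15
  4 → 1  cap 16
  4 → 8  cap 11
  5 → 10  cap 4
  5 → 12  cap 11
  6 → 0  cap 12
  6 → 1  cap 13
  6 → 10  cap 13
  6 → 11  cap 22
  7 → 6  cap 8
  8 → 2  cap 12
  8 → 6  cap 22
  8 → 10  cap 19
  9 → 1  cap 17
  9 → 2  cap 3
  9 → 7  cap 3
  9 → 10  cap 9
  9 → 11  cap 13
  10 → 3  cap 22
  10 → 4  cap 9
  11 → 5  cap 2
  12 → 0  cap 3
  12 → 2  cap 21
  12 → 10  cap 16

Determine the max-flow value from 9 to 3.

augment #1: 9→1→3 bottleneck 16, total now 16
augment #2: 9→10→3 bottleneck 9, total now 25
augment #3: 9→1→12→0→3 bottleneck 1, total now 26
augment #4: 9→2→5→10→3 bottleneck 3, total now 29
augment #5: 9→7→6→0→3 bottleneck 3, total now 32
augment #6: 9→11→5→10→3 bottleneck 1, total now 33
augment #7: 9→11→5→12→0→3 bottleneck 1, total now 34

Maximum flow value: 34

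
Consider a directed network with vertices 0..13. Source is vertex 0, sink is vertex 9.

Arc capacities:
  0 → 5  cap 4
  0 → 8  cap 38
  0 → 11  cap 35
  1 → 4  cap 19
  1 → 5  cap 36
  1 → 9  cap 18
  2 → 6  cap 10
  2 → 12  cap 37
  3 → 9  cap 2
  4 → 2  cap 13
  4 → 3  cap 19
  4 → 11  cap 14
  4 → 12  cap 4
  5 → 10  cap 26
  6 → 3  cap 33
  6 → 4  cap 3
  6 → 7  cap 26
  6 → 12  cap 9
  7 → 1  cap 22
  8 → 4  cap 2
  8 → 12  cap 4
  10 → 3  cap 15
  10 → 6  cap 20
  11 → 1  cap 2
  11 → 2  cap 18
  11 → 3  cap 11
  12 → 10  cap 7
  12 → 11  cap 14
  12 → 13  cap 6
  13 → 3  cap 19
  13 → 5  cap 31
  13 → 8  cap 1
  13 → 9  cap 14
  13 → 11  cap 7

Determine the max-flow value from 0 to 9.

Maximum flow value: 26

augment #1: 0→11→1→9 bottleneck 2, total now 2
augment #2: 0→11→3→9 bottleneck 2, total now 4
augment #3: 0→8→12→13→9 bottleneck 4, total now 8
augment #4: 0→8→4→12→13→9 bottleneck 2, total now 10
augment #5: 0→5→10→6→7→1→9 bottleneck 4, total now 14
augment #6: 0→11→2→6→7→1→9 bottleneck 10, total now 24
augment #7: 0→11→2→12→10→6→7→1→9 bottleneck 2, total now 26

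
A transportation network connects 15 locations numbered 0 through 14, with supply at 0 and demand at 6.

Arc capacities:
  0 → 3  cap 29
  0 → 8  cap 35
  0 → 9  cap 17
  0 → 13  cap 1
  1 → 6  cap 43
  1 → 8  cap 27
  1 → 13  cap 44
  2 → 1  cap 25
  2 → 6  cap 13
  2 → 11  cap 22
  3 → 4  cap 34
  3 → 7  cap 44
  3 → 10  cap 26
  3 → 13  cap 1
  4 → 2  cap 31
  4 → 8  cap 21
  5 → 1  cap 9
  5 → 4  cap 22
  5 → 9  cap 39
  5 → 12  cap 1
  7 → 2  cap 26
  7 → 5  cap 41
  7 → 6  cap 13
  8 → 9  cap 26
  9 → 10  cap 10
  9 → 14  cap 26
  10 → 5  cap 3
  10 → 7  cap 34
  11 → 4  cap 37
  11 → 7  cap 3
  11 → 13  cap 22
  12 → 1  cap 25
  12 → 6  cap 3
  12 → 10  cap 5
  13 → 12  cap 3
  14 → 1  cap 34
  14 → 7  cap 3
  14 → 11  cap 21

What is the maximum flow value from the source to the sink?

augment #1: 0→3→7→6 bottleneck 13, total now 13
augment #2: 0→13→12→6 bottleneck 1, total now 14
augment #3: 0→3→4→2→6 bottleneck 13, total now 27
augment #4: 0→3→13→12→6 bottleneck 1, total now 28
augment #5: 0→9→14→1→6 bottleneck 17, total now 45
augment #6: 0→3→4→2→1→6 bottleneck 2, total now 47
augment #7: 0→8→9→14→1→6 bottleneck 9, total now 56
augment #8: 0→8→9→10→5→1→6 bottleneck 3, total now 59
augment #9: 0→8→9→10→7→2→1→6 bottleneck 7, total now 66

Maximum flow value: 66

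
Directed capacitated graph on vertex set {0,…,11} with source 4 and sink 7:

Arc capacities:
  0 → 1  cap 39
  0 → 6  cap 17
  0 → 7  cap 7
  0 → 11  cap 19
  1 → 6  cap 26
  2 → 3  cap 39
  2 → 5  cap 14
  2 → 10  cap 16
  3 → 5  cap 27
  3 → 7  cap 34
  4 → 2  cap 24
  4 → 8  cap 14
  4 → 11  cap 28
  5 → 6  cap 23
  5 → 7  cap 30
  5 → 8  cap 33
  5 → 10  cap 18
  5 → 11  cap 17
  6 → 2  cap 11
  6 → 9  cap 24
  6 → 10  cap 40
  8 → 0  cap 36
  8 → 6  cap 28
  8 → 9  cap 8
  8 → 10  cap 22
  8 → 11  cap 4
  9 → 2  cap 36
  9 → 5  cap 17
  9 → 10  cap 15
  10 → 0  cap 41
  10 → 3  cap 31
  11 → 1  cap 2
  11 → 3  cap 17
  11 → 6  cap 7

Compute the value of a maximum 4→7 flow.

Maximum flow value: 64

augment #1: 4→2→3→7 bottleneck 24, total now 24
augment #2: 4→8→0→7 bottleneck 7, total now 31
augment #3: 4→11→3→7 bottleneck 10, total now 41
augment #4: 4→8→9→5→7 bottleneck 7, total now 48
augment #5: 4→11→3→5→7 bottleneck 7, total now 55
augment #6: 4→11→6→2→5→7 bottleneck 7, total now 62
augment #7: 4→11→1→6→2→5→7 bottleneck 2, total now 64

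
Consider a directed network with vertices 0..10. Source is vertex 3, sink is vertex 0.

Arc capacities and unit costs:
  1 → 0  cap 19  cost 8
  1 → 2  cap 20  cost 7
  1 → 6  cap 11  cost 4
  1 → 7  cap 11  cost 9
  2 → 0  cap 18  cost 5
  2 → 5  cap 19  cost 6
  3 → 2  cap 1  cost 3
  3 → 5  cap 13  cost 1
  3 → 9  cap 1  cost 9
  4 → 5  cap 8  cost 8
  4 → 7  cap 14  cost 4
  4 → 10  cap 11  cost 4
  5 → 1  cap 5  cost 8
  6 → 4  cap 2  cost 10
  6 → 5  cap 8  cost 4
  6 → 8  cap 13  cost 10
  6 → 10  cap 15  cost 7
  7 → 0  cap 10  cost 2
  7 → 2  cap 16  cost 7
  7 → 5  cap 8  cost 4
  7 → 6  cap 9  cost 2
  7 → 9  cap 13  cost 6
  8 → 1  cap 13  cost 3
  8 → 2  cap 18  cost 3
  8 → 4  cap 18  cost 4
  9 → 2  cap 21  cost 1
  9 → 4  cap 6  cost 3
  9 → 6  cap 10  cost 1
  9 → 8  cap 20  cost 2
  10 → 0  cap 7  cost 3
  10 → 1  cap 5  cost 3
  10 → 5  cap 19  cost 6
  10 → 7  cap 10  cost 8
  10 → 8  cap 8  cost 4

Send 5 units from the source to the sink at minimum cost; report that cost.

shortest-cost path #1: 3→2→0 push 1 @ unit cost 8 (adds 8)
shortest-cost path #2: 3→9→2→0 push 1 @ unit cost 15 (adds 15)
shortest-cost path #3: 3→5→1→0 push 3 @ unit cost 17 (adds 51)
total cost = 74

Minimum cost for 5 units: 74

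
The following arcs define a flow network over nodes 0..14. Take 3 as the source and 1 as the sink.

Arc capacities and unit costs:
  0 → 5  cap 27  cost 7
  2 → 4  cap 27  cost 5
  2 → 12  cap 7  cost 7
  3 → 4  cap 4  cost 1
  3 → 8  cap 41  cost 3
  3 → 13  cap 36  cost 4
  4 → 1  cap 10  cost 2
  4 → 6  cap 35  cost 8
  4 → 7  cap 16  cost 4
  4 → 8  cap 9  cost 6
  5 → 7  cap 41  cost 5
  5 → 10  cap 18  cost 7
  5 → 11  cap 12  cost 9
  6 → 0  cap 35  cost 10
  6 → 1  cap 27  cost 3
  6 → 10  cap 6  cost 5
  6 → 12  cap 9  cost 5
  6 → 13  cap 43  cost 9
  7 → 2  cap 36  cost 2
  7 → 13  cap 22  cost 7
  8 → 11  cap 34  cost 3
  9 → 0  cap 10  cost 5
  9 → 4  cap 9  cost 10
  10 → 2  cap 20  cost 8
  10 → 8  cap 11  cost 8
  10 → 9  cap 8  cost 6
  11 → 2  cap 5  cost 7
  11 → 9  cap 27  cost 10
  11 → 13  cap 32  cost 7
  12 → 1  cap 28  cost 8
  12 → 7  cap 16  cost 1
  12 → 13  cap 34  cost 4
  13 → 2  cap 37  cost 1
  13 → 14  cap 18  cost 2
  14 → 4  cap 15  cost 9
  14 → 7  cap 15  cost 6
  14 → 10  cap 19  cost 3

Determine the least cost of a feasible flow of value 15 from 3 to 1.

Minimum cost for 15 units: 184

shortest-cost path #1: 3→4→1 push 4 @ unit cost 3 (adds 12)
shortest-cost path #2: 3→13→2→4→1 push 6 @ unit cost 12 (adds 72)
shortest-cost path #3: 3→13→2→12→1 push 5 @ unit cost 20 (adds 100)
total cost = 184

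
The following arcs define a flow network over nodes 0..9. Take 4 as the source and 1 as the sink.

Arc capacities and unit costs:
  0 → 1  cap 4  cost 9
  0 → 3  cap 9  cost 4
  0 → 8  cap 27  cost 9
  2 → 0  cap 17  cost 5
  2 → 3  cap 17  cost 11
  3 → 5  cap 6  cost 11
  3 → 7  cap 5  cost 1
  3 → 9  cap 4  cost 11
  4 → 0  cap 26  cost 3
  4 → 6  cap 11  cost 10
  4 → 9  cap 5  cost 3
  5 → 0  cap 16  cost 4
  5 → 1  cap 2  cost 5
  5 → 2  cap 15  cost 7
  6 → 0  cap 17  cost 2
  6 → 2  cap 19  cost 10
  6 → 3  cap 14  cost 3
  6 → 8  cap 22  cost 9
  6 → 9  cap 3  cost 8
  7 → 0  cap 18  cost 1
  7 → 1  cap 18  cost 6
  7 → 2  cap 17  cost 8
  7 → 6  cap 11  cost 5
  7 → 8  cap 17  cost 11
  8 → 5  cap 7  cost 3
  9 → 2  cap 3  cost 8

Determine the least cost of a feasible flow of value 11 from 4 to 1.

shortest-cost path #1: 4→0→1 push 4 @ unit cost 12 (adds 48)
shortest-cost path #2: 4→0→3→7→1 push 5 @ unit cost 14 (adds 70)
shortest-cost path #3: 4→0→8→5→1 push 2 @ unit cost 20 (adds 40)
total cost = 158

Minimum cost for 11 units: 158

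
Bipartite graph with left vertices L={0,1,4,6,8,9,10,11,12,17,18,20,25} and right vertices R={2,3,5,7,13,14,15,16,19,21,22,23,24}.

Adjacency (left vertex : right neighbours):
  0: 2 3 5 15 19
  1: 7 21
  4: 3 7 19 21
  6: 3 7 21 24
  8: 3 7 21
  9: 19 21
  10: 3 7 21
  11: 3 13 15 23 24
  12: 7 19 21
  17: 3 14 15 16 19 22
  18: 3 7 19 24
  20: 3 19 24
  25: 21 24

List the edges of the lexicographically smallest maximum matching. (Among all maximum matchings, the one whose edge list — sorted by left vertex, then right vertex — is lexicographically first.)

|M| = 8 (so the lex-smallest maximum matching has 8 edges)
process left vertices in ascending order; for each, take the smallest-labelled available neighbour that still permits 8 edges overall, or leave it unmatched if none does
lex-smallest matching: {0-2, 1-7, 4-3, 6-21, 9-19, 11-13, 17-14, 18-24}

Lex-smallest maximum matching: {(0,2), (1,7), (4,3), (6,21), (9,19), (11,13), (17,14), (18,24)}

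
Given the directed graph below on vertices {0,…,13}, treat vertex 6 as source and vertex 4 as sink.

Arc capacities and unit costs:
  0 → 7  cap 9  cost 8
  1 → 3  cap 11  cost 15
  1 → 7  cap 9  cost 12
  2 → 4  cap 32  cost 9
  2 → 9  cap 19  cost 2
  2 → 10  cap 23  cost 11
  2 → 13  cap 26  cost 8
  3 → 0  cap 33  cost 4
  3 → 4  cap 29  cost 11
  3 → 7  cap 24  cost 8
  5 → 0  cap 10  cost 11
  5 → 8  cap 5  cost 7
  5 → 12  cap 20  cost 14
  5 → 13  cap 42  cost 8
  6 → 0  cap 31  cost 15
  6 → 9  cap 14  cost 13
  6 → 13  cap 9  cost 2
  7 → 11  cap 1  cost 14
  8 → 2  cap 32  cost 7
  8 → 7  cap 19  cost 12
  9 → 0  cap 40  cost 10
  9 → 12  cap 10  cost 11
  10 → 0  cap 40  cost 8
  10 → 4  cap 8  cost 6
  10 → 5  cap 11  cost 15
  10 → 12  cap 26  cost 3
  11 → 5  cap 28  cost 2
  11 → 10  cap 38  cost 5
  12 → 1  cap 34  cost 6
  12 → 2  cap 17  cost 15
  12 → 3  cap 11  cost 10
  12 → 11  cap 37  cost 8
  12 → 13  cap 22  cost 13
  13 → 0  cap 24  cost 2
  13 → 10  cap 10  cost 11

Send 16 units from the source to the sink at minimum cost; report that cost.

shortest-cost path #1: 6→13→10→4 push 8 @ unit cost 19 (adds 152)
shortest-cost path #2: 6→13→10→12→3→4 push 1 @ unit cost 37 (adds 37)
shortest-cost path #3: 6→9→12→3→4 push 7 @ unit cost 45 (adds 315)
total cost = 504

Minimum cost for 16 units: 504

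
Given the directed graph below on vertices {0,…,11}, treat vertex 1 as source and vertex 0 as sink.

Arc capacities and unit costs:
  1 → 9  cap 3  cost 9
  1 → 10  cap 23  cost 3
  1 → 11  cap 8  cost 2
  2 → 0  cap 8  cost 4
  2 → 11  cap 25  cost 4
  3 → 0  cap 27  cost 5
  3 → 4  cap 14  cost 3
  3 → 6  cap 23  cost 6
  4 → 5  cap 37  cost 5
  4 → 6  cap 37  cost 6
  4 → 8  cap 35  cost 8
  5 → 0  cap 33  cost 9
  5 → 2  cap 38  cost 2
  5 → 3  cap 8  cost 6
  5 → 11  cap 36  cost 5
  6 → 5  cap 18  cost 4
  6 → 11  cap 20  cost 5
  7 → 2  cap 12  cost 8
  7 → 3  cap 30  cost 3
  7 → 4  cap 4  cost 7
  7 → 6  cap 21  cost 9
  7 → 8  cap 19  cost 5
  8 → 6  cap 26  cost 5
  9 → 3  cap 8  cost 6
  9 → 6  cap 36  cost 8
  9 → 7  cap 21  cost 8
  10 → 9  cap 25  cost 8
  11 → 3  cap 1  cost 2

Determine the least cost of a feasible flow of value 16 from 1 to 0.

Minimum cost for 16 units: 368

shortest-cost path #1: 1→11→3→0 push 1 @ unit cost 9 (adds 9)
shortest-cost path #2: 1→9→3→0 push 3 @ unit cost 20 (adds 60)
shortest-cost path #3: 1→10→9→3→0 push 5 @ unit cost 22 (adds 110)
shortest-cost path #4: 1→10→9→7→3→0 push 7 @ unit cost 27 (adds 189)
total cost = 368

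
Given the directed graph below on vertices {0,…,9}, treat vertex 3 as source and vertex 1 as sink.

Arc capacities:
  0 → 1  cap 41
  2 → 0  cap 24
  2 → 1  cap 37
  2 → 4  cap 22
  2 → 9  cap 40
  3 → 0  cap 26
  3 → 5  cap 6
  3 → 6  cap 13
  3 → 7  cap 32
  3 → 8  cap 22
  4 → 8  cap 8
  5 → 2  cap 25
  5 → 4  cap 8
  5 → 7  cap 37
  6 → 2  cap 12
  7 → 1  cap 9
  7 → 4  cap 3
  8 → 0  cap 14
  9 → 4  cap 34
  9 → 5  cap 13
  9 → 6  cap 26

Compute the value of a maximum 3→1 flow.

Maximum flow value: 67

augment #1: 3→0→1 bottleneck 26, total now 26
augment #2: 3→7→1 bottleneck 9, total now 35
augment #3: 3→5→2→1 bottleneck 6, total now 41
augment #4: 3→6→2→1 bottleneck 12, total now 53
augment #5: 3→8→0→1 bottleneck 14, total now 67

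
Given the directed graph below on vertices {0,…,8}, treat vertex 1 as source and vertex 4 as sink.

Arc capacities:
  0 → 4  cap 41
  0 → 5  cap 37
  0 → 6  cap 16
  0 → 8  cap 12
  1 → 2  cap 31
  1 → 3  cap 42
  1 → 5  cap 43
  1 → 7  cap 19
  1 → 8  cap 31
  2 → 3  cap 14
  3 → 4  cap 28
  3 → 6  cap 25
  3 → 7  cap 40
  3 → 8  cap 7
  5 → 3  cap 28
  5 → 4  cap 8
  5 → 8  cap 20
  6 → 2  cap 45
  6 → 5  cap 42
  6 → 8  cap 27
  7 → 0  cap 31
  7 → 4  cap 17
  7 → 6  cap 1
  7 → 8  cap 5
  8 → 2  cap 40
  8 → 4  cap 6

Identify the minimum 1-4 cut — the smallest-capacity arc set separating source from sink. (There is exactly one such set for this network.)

Min-cut arcs: {(3,4), (5,4), (7,0), (7,4), (8,4)} (total capacity 90)

augment #1: 1→3→4 push 28
augment #2: 1→5→4 push 8
augment #3: 1→7→4 push 17
augment #4: 1→8→4 push 6
augment #5: 1→7→0→4 push 2
augment #6: 1→3→7→0→4 push 14
augment #7: 1→2→3→7→0→4 push 14
augment #8: 1→5→3→7→0→4 push 1
max flow = 90; residual-reachable set from 1 gives S-side
cut edges (S→T): {(3,4), (5,4), (7,0), (7,4), (8,4)} total cap 90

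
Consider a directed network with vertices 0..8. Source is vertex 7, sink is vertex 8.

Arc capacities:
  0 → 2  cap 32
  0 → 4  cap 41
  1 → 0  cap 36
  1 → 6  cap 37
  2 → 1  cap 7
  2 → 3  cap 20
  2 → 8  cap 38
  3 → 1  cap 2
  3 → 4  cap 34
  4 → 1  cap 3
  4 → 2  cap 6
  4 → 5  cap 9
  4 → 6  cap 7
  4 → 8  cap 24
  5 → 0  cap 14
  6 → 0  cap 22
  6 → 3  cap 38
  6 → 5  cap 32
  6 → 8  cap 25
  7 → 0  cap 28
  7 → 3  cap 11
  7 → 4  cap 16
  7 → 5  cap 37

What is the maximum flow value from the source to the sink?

augment #1: 7→4→8 bottleneck 16, total now 16
augment #2: 7→0→2→8 bottleneck 28, total now 44
augment #3: 7→3→4→8 bottleneck 8, total now 52
augment #4: 7→3→1→6→8 bottleneck 2, total now 54
augment #5: 7→3→4→2→8 bottleneck 1, total now 55
augment #6: 7→5→0→2→8 bottleneck 4, total now 59
augment #7: 7→5→0→4→2→8 bottleneck 5, total now 64
augment #8: 7→5→0→4→6→8 bottleneck 5, total now 69

Maximum flow value: 69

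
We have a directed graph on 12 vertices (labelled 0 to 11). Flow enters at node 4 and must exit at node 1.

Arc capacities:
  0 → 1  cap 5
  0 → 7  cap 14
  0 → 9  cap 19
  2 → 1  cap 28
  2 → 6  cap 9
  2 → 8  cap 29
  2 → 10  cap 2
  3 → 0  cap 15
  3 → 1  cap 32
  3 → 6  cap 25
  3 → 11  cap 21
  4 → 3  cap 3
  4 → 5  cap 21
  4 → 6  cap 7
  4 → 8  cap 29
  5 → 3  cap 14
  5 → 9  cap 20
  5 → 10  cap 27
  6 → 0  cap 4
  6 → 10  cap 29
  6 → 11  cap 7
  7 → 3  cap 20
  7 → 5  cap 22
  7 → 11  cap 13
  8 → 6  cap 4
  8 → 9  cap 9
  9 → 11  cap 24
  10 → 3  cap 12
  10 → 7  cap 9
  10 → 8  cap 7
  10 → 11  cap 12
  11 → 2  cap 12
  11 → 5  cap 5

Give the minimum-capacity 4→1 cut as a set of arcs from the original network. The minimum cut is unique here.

augment #1: 4→3→1 push 3
augment #2: 4→5→3→1 push 14
augment #3: 4→6→0→1 push 4
augment #4: 4→5→10→3→1 push 7
augment #5: 4→6→10→3→1 push 3
augment #6: 4→8→6→10→3→1 push 2
augment #7: 4→8→6→11→2→1 push 2
augment #8: 4→8→9→11→2→1 push 9
max flow = 44; residual-reachable set from 4 gives S-side
cut edges (S→T): {(4,3), (4,5), (4,6), (8,6), (8,9)} total cap 44

Min-cut arcs: {(4,3), (4,5), (4,6), (8,6), (8,9)} (total capacity 44)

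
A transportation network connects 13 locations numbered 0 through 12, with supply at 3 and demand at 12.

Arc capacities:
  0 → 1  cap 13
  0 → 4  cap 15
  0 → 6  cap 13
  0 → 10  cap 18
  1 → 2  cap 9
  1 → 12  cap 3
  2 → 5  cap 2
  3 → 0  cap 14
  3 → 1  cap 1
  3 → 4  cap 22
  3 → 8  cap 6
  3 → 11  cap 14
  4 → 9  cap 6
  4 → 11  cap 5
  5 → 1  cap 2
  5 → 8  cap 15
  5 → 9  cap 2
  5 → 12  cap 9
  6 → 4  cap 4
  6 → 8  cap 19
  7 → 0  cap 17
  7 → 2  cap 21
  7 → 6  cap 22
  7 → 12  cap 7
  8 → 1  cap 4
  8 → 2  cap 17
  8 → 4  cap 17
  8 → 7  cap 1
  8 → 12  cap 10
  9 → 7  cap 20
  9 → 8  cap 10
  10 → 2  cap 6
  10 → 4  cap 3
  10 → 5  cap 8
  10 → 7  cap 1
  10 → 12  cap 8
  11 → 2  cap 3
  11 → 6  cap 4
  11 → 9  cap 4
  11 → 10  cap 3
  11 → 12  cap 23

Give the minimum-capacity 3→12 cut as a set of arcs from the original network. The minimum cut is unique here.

Min-cut arcs: {(3,0), (3,1), (3,8), (3,11), (4,9), (4,11)} (total capacity 46)

augment #1: 3→1→12 push 1
augment #2: 3→8→12 push 6
augment #3: 3→11→12 push 14
augment #4: 3→0→1→12 push 2
augment #5: 3→0→10→12 push 8
augment #6: 3→4→11→12 push 5
augment #7: 3→0→6→8→12 push 4
augment #8: 3→4→9→7→12 push 6
max flow = 46; residual-reachable set from 3 gives S-side
cut edges (S→T): {(3,0), (3,1), (3,8), (3,11), (4,9), (4,11)} total cap 46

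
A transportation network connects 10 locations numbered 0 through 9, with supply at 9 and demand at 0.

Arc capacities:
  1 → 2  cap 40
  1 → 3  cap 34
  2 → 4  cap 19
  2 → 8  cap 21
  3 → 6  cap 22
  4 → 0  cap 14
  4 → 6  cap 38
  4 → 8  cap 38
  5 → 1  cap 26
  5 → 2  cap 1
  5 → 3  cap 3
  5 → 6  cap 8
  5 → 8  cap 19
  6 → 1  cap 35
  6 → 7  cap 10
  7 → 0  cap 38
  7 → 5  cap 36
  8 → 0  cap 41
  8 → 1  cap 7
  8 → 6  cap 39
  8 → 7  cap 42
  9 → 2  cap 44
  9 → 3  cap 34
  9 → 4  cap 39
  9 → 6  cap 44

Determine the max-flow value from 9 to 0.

Maximum flow value: 83

augment #1: 9→4→0 bottleneck 14, total now 14
augment #2: 9→2→8→0 bottleneck 21, total now 35
augment #3: 9→4→8→0 bottleneck 20, total now 55
augment #4: 9→6→7→0 bottleneck 10, total now 65
augment #5: 9→4→8→7→0 bottleneck 5, total now 70
augment #6: 9→2→4→8→7→0 bottleneck 13, total now 83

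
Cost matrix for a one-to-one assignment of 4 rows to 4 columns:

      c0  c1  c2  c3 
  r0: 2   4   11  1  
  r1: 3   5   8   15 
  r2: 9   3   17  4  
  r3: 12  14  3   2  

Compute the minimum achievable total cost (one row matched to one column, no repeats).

optimal assignment: row0→col3 (cost 1), row1→col0 (cost 3), row2→col1 (cost 3), row3→col2 (cost 3)
total = 1 + 3 + 3 + 3 = 10

Minimum assignment cost: 10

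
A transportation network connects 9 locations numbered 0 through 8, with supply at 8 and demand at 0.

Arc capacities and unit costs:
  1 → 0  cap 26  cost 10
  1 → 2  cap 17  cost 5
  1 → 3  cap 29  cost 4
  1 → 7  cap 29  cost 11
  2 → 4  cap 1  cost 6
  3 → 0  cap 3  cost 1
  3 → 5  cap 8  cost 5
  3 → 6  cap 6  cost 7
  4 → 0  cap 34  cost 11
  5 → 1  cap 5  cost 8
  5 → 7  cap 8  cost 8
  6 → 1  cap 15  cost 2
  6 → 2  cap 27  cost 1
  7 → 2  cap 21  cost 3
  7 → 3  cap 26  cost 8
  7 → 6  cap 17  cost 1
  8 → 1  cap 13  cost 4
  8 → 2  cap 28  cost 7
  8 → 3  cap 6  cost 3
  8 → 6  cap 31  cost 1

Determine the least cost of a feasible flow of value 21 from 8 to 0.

Minimum cost for 21 units: 249

shortest-cost path #1: 8→3→0 push 3 @ unit cost 4 (adds 12)
shortest-cost path #2: 8→6→1→0 push 15 @ unit cost 13 (adds 195)
shortest-cost path #3: 8→1→0 push 3 @ unit cost 14 (adds 42)
total cost = 249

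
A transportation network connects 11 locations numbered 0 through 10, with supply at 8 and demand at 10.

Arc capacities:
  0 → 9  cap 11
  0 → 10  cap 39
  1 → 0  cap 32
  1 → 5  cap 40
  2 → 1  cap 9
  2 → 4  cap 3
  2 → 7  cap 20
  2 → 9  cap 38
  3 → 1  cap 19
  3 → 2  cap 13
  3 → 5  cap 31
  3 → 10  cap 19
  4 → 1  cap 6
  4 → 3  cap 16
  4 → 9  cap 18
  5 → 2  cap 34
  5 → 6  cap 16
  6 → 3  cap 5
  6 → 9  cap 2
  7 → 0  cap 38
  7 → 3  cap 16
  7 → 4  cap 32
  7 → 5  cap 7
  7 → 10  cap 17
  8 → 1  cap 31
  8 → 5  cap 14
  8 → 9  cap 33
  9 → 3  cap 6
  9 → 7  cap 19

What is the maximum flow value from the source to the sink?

augment #1: 8→1→0→10 bottleneck 31, total now 31
augment #2: 8→9→3→10 bottleneck 6, total now 37
augment #3: 8→9→7→10 bottleneck 17, total now 54
augment #4: 8→5→6→3→10 bottleneck 5, total now 59
augment #5: 8→9→7→0→10 bottleneck 2, total now 61
augment #6: 8→5→2→1→0→10 bottleneck 1, total now 62
augment #7: 8→5→2→4→3→10 bottleneck 3, total now 65
augment #8: 8→5→2→7→0→10 bottleneck 5, total now 70

Maximum flow value: 70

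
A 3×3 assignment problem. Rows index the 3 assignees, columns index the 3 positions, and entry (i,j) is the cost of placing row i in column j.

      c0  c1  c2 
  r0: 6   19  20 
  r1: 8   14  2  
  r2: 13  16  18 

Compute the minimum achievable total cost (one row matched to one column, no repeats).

optimal assignment: row0→col0 (cost 6), row1→col2 (cost 2), row2→col1 (cost 16)
total = 6 + 2 + 16 = 24

Minimum assignment cost: 24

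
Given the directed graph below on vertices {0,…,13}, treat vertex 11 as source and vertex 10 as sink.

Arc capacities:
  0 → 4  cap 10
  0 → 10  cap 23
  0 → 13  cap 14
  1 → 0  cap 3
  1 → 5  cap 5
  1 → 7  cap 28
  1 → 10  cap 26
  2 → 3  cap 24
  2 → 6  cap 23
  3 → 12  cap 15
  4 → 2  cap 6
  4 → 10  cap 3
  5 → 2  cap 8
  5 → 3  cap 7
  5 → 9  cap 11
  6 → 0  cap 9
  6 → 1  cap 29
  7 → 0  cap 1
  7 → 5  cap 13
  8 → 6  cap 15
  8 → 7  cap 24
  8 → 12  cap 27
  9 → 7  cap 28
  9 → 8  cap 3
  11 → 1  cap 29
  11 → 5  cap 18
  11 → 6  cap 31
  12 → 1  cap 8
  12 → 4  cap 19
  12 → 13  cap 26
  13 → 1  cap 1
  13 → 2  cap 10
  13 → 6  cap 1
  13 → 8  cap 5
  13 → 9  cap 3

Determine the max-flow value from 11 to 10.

Maximum flow value: 42

augment #1: 11→1→10 bottleneck 26, total now 26
augment #2: 11→1→0→10 bottleneck 3, total now 29
augment #3: 11→6→0→10 bottleneck 9, total now 38
augment #4: 11→5→3→12→4→10 bottleneck 3, total now 41
augment #5: 11→5→9→7→0→10 bottleneck 1, total now 42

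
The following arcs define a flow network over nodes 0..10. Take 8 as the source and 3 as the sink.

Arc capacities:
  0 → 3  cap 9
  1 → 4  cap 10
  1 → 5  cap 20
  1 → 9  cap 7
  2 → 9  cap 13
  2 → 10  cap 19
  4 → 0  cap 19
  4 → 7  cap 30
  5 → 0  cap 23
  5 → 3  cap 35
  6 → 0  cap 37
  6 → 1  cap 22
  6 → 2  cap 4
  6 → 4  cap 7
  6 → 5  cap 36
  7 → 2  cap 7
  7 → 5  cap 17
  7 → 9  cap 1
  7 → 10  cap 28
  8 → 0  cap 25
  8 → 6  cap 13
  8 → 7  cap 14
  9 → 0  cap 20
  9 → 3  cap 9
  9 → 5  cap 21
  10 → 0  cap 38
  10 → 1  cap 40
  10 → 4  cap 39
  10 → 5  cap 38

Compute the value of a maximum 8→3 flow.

Maximum flow value: 36

augment #1: 8→0→3 bottleneck 9, total now 9
augment #2: 8→6→5→3 bottleneck 13, total now 22
augment #3: 8→7→5→3 bottleneck 14, total now 36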